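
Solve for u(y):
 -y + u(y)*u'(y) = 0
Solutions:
 u(y) = -sqrt(C1 + y^2)
 u(y) = sqrt(C1 + y^2)


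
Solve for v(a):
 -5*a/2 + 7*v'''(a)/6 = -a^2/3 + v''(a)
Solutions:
 v(a) = C1 + C2*a + C3*exp(6*a/7) + a^4/36 - 31*a^3/108 - 217*a^2/216


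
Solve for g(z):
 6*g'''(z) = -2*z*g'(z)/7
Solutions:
 g(z) = C1 + Integral(C2*airyai(-21^(2/3)*z/21) + C3*airybi(-21^(2/3)*z/21), z)


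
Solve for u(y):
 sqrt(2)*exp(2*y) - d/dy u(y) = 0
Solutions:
 u(y) = C1 + sqrt(2)*exp(2*y)/2


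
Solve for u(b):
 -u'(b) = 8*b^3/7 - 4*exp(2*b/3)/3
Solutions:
 u(b) = C1 - 2*b^4/7 + 2*exp(2*b/3)


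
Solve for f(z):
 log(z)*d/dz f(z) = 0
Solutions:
 f(z) = C1


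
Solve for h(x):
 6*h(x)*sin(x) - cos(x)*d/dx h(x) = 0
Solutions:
 h(x) = C1/cos(x)^6


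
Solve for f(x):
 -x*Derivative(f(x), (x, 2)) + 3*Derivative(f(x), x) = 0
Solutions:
 f(x) = C1 + C2*x^4


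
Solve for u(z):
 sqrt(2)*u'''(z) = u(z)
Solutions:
 u(z) = C3*exp(2^(5/6)*z/2) + (C1*sin(2^(5/6)*sqrt(3)*z/4) + C2*cos(2^(5/6)*sqrt(3)*z/4))*exp(-2^(5/6)*z/4)


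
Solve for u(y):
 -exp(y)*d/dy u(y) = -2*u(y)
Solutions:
 u(y) = C1*exp(-2*exp(-y))


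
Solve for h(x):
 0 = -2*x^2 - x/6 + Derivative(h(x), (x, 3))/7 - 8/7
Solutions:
 h(x) = C1 + C2*x + C3*x^2 + 7*x^5/30 + 7*x^4/144 + 4*x^3/3


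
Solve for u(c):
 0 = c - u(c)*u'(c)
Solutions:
 u(c) = -sqrt(C1 + c^2)
 u(c) = sqrt(C1 + c^2)


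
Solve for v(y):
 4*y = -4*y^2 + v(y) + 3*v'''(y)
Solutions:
 v(y) = C3*exp(-3^(2/3)*y/3) + 4*y^2 + 4*y + (C1*sin(3^(1/6)*y/2) + C2*cos(3^(1/6)*y/2))*exp(3^(2/3)*y/6)


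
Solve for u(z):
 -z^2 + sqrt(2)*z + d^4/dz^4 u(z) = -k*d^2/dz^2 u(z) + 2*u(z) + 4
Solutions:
 u(z) = C1*exp(-sqrt(2)*z*sqrt(-k - sqrt(k^2 + 8))/2) + C2*exp(sqrt(2)*z*sqrt(-k - sqrt(k^2 + 8))/2) + C3*exp(-sqrt(2)*z*sqrt(-k + sqrt(k^2 + 8))/2) + C4*exp(sqrt(2)*z*sqrt(-k + sqrt(k^2 + 8))/2) - k/2 - z^2/2 + sqrt(2)*z/2 - 2


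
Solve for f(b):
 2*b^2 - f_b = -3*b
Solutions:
 f(b) = C1 + 2*b^3/3 + 3*b^2/2


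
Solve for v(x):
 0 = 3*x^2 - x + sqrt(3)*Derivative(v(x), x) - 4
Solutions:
 v(x) = C1 - sqrt(3)*x^3/3 + sqrt(3)*x^2/6 + 4*sqrt(3)*x/3


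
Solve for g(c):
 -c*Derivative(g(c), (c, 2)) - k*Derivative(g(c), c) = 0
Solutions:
 g(c) = C1 + c^(1 - re(k))*(C2*sin(log(c)*Abs(im(k))) + C3*cos(log(c)*im(k)))


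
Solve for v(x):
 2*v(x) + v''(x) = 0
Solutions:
 v(x) = C1*sin(sqrt(2)*x) + C2*cos(sqrt(2)*x)


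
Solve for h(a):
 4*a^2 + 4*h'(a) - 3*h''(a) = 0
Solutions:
 h(a) = C1 + C2*exp(4*a/3) - a^3/3 - 3*a^2/4 - 9*a/8


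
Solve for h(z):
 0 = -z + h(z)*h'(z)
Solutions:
 h(z) = -sqrt(C1 + z^2)
 h(z) = sqrt(C1 + z^2)


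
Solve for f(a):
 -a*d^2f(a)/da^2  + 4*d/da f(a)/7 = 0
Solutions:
 f(a) = C1 + C2*a^(11/7)


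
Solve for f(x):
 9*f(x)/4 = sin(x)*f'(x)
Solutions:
 f(x) = C1*(cos(x) - 1)^(9/8)/(cos(x) + 1)^(9/8)


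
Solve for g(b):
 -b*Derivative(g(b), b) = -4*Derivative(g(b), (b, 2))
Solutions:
 g(b) = C1 + C2*erfi(sqrt(2)*b/4)


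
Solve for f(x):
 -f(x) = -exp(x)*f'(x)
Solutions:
 f(x) = C1*exp(-exp(-x))


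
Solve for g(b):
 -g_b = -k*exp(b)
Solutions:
 g(b) = C1 + k*exp(b)


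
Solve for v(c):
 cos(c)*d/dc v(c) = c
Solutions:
 v(c) = C1 + Integral(c/cos(c), c)


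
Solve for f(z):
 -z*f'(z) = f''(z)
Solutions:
 f(z) = C1 + C2*erf(sqrt(2)*z/2)


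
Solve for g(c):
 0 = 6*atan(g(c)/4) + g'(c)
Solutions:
 Integral(1/atan(_y/4), (_y, g(c))) = C1 - 6*c


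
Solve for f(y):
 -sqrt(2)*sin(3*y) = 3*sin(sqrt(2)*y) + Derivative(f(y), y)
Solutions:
 f(y) = C1 + sqrt(2)*cos(3*y)/3 + 3*sqrt(2)*cos(sqrt(2)*y)/2


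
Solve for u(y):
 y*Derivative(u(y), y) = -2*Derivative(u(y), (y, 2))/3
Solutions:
 u(y) = C1 + C2*erf(sqrt(3)*y/2)


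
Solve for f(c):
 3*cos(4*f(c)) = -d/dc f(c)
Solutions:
 f(c) = -asin((C1 + exp(24*c))/(C1 - exp(24*c)))/4 + pi/4
 f(c) = asin((C1 + exp(24*c))/(C1 - exp(24*c)))/4


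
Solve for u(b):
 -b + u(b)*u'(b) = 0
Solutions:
 u(b) = -sqrt(C1 + b^2)
 u(b) = sqrt(C1 + b^2)


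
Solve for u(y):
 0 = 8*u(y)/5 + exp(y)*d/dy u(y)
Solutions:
 u(y) = C1*exp(8*exp(-y)/5)


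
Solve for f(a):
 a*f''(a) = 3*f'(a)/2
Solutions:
 f(a) = C1 + C2*a^(5/2)


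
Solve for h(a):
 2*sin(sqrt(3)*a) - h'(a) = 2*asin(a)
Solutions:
 h(a) = C1 - 2*a*asin(a) - 2*sqrt(1 - a^2) - 2*sqrt(3)*cos(sqrt(3)*a)/3


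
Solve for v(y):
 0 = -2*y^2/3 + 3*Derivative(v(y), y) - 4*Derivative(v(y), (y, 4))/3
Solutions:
 v(y) = C1 + C4*exp(2^(1/3)*3^(2/3)*y/2) + 2*y^3/27 + (C2*sin(3*2^(1/3)*3^(1/6)*y/4) + C3*cos(3*2^(1/3)*3^(1/6)*y/4))*exp(-2^(1/3)*3^(2/3)*y/4)


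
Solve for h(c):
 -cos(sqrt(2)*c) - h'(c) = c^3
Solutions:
 h(c) = C1 - c^4/4 - sqrt(2)*sin(sqrt(2)*c)/2


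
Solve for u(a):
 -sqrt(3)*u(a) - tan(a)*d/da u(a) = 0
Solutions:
 u(a) = C1/sin(a)^(sqrt(3))


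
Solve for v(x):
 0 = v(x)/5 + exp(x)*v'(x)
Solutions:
 v(x) = C1*exp(exp(-x)/5)


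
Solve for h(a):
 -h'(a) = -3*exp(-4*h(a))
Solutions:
 h(a) = log(-I*(C1 + 12*a)^(1/4))
 h(a) = log(I*(C1 + 12*a)^(1/4))
 h(a) = log(-(C1 + 12*a)^(1/4))
 h(a) = log(C1 + 12*a)/4


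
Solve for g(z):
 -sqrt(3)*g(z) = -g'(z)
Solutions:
 g(z) = C1*exp(sqrt(3)*z)


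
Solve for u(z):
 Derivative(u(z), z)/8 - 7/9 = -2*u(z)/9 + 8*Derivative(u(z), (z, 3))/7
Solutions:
 u(z) = C1*exp(-21^(1/3)*z*(21^(1/3)/(5*sqrt(163) + 64)^(1/3) + (5*sqrt(163) + 64)^(1/3))/48)*sin(3^(1/6)*7^(1/3)*z*(-3^(2/3)*(5*sqrt(163) + 64)^(1/3) + 3*7^(1/3)/(5*sqrt(163) + 64)^(1/3))/48) + C2*exp(-21^(1/3)*z*(21^(1/3)/(5*sqrt(163) + 64)^(1/3) + (5*sqrt(163) + 64)^(1/3))/48)*cos(3^(1/6)*7^(1/3)*z*(-3^(2/3)*(5*sqrt(163) + 64)^(1/3) + 3*7^(1/3)/(5*sqrt(163) + 64)^(1/3))/48) + C3*exp(21^(1/3)*z*(21^(1/3)/(5*sqrt(163) + 64)^(1/3) + (5*sqrt(163) + 64)^(1/3))/24) + 7/2


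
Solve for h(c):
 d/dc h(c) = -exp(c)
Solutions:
 h(c) = C1 - exp(c)


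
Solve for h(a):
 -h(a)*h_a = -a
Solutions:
 h(a) = -sqrt(C1 + a^2)
 h(a) = sqrt(C1 + a^2)


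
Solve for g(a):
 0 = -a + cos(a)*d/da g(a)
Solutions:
 g(a) = C1 + Integral(a/cos(a), a)


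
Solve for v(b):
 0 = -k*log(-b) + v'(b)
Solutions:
 v(b) = C1 + b*k*log(-b) - b*k


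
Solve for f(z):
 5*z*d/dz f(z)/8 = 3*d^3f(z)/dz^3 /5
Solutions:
 f(z) = C1 + Integral(C2*airyai(15^(2/3)*z/6) + C3*airybi(15^(2/3)*z/6), z)


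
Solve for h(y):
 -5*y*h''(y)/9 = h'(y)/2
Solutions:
 h(y) = C1 + C2*y^(1/10)


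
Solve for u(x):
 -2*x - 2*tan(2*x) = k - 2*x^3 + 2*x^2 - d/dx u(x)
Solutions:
 u(x) = C1 + k*x - x^4/2 + 2*x^3/3 + x^2 - log(cos(2*x))


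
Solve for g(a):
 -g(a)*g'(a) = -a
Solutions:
 g(a) = -sqrt(C1 + a^2)
 g(a) = sqrt(C1 + a^2)


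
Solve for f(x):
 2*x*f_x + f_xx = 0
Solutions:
 f(x) = C1 + C2*erf(x)


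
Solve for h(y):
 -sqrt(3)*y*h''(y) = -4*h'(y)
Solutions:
 h(y) = C1 + C2*y^(1 + 4*sqrt(3)/3)


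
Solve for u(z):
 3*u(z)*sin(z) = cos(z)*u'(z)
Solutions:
 u(z) = C1/cos(z)^3


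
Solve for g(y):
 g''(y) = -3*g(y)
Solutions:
 g(y) = C1*sin(sqrt(3)*y) + C2*cos(sqrt(3)*y)


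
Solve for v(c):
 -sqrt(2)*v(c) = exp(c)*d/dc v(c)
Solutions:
 v(c) = C1*exp(sqrt(2)*exp(-c))


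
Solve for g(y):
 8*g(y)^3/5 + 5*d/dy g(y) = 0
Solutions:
 g(y) = -5*sqrt(2)*sqrt(-1/(C1 - 8*y))/2
 g(y) = 5*sqrt(2)*sqrt(-1/(C1 - 8*y))/2


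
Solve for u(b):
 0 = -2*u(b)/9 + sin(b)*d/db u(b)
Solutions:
 u(b) = C1*(cos(b) - 1)^(1/9)/(cos(b) + 1)^(1/9)


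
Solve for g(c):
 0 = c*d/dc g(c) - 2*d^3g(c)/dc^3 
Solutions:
 g(c) = C1 + Integral(C2*airyai(2^(2/3)*c/2) + C3*airybi(2^(2/3)*c/2), c)


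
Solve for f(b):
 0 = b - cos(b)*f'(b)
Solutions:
 f(b) = C1 + Integral(b/cos(b), b)


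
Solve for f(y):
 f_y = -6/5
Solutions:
 f(y) = C1 - 6*y/5


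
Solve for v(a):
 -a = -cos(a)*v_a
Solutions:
 v(a) = C1 + Integral(a/cos(a), a)


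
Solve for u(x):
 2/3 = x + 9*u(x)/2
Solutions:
 u(x) = 4/27 - 2*x/9


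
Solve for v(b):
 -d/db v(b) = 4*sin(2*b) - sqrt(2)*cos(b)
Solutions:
 v(b) = C1 + sqrt(2)*sin(b) + 2*cos(2*b)


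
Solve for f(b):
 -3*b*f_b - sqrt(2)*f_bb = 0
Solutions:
 f(b) = C1 + C2*erf(2^(1/4)*sqrt(3)*b/2)


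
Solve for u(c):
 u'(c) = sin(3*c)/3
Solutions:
 u(c) = C1 - cos(3*c)/9


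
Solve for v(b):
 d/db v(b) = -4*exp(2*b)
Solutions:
 v(b) = C1 - 2*exp(2*b)


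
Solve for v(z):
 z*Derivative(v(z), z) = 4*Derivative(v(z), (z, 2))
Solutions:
 v(z) = C1 + C2*erfi(sqrt(2)*z/4)


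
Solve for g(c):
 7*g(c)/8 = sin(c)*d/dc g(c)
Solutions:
 g(c) = C1*(cos(c) - 1)^(7/16)/(cos(c) + 1)^(7/16)


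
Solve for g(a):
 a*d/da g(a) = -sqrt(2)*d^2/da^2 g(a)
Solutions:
 g(a) = C1 + C2*erf(2^(1/4)*a/2)


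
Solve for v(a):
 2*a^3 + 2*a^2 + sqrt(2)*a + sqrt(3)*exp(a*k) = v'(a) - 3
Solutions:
 v(a) = C1 + a^4/2 + 2*a^3/3 + sqrt(2)*a^2/2 + 3*a + sqrt(3)*exp(a*k)/k


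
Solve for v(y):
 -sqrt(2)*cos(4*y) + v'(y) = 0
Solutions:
 v(y) = C1 + sqrt(2)*sin(4*y)/4


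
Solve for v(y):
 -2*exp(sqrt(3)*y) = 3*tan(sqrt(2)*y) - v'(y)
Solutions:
 v(y) = C1 + 2*sqrt(3)*exp(sqrt(3)*y)/3 - 3*sqrt(2)*log(cos(sqrt(2)*y))/2


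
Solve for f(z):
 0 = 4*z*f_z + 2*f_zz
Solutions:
 f(z) = C1 + C2*erf(z)


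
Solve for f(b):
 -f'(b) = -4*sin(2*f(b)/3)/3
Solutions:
 -4*b/3 + 3*log(cos(2*f(b)/3) - 1)/4 - 3*log(cos(2*f(b)/3) + 1)/4 = C1


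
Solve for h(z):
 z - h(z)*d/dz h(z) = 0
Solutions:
 h(z) = -sqrt(C1 + z^2)
 h(z) = sqrt(C1 + z^2)


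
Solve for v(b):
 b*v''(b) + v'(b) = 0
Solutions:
 v(b) = C1 + C2*log(b)


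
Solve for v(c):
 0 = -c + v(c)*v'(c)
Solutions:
 v(c) = -sqrt(C1 + c^2)
 v(c) = sqrt(C1 + c^2)


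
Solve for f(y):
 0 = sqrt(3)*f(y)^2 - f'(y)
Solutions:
 f(y) = -1/(C1 + sqrt(3)*y)


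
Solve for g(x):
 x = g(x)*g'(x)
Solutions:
 g(x) = -sqrt(C1 + x^2)
 g(x) = sqrt(C1 + x^2)


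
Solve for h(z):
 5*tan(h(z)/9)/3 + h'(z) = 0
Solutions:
 h(z) = -9*asin(C1*exp(-5*z/27)) + 9*pi
 h(z) = 9*asin(C1*exp(-5*z/27))


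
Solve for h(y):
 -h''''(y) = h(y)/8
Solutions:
 h(y) = (C1*sin(2^(3/4)*y/4) + C2*cos(2^(3/4)*y/4))*exp(-2^(3/4)*y/4) + (C3*sin(2^(3/4)*y/4) + C4*cos(2^(3/4)*y/4))*exp(2^(3/4)*y/4)


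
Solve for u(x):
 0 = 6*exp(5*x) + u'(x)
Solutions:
 u(x) = C1 - 6*exp(5*x)/5


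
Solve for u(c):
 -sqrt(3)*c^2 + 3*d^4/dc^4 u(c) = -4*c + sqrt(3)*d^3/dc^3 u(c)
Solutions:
 u(c) = C1 + C2*c + C3*c^2 + C4*exp(sqrt(3)*c/3) - c^5/60 - sqrt(3)*c^4/36 - c^3/3


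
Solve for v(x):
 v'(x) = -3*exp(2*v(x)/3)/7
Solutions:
 v(x) = 3*log(-sqrt(-1/(C1 - 3*x))) - 3*log(2) + 3*log(42)/2
 v(x) = 3*log(-1/(C1 - 3*x))/2 - 3*log(2) + 3*log(42)/2


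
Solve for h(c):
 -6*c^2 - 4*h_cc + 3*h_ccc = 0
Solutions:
 h(c) = C1 + C2*c + C3*exp(4*c/3) - c^4/8 - 3*c^3/8 - 27*c^2/32


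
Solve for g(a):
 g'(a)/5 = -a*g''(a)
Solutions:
 g(a) = C1 + C2*a^(4/5)


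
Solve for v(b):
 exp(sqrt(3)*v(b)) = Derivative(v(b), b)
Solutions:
 v(b) = sqrt(3)*(2*log(-1/(C1 + b)) - log(3))/6


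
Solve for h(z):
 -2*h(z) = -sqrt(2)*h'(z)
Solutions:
 h(z) = C1*exp(sqrt(2)*z)


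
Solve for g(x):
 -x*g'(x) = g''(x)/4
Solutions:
 g(x) = C1 + C2*erf(sqrt(2)*x)


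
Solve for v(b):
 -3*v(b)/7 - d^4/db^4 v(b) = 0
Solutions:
 v(b) = (C1*sin(sqrt(2)*3^(1/4)*7^(3/4)*b/14) + C2*cos(sqrt(2)*3^(1/4)*7^(3/4)*b/14))*exp(-sqrt(2)*3^(1/4)*7^(3/4)*b/14) + (C3*sin(sqrt(2)*3^(1/4)*7^(3/4)*b/14) + C4*cos(sqrt(2)*3^(1/4)*7^(3/4)*b/14))*exp(sqrt(2)*3^(1/4)*7^(3/4)*b/14)


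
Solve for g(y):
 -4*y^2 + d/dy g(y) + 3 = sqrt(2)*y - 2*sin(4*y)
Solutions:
 g(y) = C1 + 4*y^3/3 + sqrt(2)*y^2/2 - 3*y + cos(4*y)/2


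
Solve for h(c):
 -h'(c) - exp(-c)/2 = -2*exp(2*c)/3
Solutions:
 h(c) = C1 + exp(2*c)/3 + exp(-c)/2


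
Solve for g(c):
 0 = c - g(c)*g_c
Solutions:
 g(c) = -sqrt(C1 + c^2)
 g(c) = sqrt(C1 + c^2)


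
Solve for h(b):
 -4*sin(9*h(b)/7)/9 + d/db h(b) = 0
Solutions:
 -4*b/9 + 7*log(cos(9*h(b)/7) - 1)/18 - 7*log(cos(9*h(b)/7) + 1)/18 = C1


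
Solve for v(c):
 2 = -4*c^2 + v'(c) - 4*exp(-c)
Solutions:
 v(c) = C1 + 4*c^3/3 + 2*c - 4*exp(-c)


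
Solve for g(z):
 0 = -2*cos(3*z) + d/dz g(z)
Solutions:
 g(z) = C1 + 2*sin(3*z)/3


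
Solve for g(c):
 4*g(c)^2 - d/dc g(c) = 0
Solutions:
 g(c) = -1/(C1 + 4*c)


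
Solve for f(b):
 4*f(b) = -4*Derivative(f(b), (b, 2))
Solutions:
 f(b) = C1*sin(b) + C2*cos(b)


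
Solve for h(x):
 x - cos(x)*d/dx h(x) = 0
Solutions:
 h(x) = C1 + Integral(x/cos(x), x)


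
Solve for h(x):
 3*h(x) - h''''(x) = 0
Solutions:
 h(x) = C1*exp(-3^(1/4)*x) + C2*exp(3^(1/4)*x) + C3*sin(3^(1/4)*x) + C4*cos(3^(1/4)*x)


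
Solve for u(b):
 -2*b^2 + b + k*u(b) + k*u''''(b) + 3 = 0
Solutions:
 u(b) = C1*exp(-sqrt(2)*b*(1 - I)/2) + C2*exp(sqrt(2)*b*(1 - I)/2) + C3*exp(-sqrt(2)*b*(1 + I)/2) + C4*exp(sqrt(2)*b*(1 + I)/2) + 2*b^2/k - b/k - 3/k


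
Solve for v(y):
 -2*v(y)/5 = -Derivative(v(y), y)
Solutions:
 v(y) = C1*exp(2*y/5)


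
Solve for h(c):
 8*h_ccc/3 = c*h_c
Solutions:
 h(c) = C1 + Integral(C2*airyai(3^(1/3)*c/2) + C3*airybi(3^(1/3)*c/2), c)


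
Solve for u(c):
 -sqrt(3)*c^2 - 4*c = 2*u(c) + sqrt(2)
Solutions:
 u(c) = -sqrt(3)*c^2/2 - 2*c - sqrt(2)/2


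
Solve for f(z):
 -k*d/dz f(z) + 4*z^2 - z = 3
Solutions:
 f(z) = C1 + 4*z^3/(3*k) - z^2/(2*k) - 3*z/k


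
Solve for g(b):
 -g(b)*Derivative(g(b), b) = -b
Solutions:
 g(b) = -sqrt(C1 + b^2)
 g(b) = sqrt(C1 + b^2)


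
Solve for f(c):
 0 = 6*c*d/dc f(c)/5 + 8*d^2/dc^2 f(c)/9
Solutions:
 f(c) = C1 + C2*erf(3*sqrt(30)*c/20)


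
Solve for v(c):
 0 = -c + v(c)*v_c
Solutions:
 v(c) = -sqrt(C1 + c^2)
 v(c) = sqrt(C1 + c^2)


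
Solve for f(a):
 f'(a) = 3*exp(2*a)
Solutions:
 f(a) = C1 + 3*exp(2*a)/2


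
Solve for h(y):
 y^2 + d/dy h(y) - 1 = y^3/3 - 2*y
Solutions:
 h(y) = C1 + y^4/12 - y^3/3 - y^2 + y


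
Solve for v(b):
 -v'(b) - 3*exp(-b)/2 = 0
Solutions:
 v(b) = C1 + 3*exp(-b)/2


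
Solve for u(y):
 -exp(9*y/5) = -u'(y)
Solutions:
 u(y) = C1 + 5*exp(9*y/5)/9


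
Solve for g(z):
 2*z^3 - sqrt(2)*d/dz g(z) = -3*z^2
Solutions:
 g(z) = C1 + sqrt(2)*z^4/4 + sqrt(2)*z^3/2


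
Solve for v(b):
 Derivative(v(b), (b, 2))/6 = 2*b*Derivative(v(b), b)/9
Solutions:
 v(b) = C1 + C2*erfi(sqrt(6)*b/3)


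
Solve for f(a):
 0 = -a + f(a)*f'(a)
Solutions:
 f(a) = -sqrt(C1 + a^2)
 f(a) = sqrt(C1 + a^2)


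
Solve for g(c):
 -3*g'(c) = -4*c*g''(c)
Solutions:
 g(c) = C1 + C2*c^(7/4)


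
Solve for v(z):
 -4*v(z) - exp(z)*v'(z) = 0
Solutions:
 v(z) = C1*exp(4*exp(-z))


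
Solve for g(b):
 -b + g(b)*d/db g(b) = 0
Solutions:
 g(b) = -sqrt(C1 + b^2)
 g(b) = sqrt(C1 + b^2)


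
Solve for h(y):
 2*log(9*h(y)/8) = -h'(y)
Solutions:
 -Integral(1/(-log(_y) - 2*log(3) + 3*log(2)), (_y, h(y)))/2 = C1 - y


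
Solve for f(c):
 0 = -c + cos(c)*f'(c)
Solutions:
 f(c) = C1 + Integral(c/cos(c), c)


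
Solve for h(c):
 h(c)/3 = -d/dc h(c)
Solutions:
 h(c) = C1*exp(-c/3)


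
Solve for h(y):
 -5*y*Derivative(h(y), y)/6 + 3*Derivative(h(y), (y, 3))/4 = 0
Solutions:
 h(y) = C1 + Integral(C2*airyai(30^(1/3)*y/3) + C3*airybi(30^(1/3)*y/3), y)


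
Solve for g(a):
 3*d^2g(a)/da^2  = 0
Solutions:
 g(a) = C1 + C2*a


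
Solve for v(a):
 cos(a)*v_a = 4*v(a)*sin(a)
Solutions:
 v(a) = C1/cos(a)^4


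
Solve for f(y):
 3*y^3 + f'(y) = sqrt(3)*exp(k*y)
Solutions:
 f(y) = C1 - 3*y^4/4 + sqrt(3)*exp(k*y)/k


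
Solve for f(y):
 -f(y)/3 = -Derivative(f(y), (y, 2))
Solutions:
 f(y) = C1*exp(-sqrt(3)*y/3) + C2*exp(sqrt(3)*y/3)


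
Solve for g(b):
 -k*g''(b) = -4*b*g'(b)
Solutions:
 g(b) = C1 + C2*erf(sqrt(2)*b*sqrt(-1/k))/sqrt(-1/k)


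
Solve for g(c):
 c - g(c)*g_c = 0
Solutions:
 g(c) = -sqrt(C1 + c^2)
 g(c) = sqrt(C1 + c^2)


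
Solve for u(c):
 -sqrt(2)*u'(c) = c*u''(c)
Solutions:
 u(c) = C1 + C2*c^(1 - sqrt(2))


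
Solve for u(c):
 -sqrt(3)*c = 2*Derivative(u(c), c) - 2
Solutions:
 u(c) = C1 - sqrt(3)*c^2/4 + c


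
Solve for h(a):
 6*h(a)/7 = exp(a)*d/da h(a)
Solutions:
 h(a) = C1*exp(-6*exp(-a)/7)


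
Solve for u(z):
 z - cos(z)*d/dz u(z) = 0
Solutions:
 u(z) = C1 + Integral(z/cos(z), z)


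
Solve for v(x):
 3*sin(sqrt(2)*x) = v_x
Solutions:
 v(x) = C1 - 3*sqrt(2)*cos(sqrt(2)*x)/2


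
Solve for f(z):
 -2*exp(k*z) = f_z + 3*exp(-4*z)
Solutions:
 f(z) = C1 + 3*exp(-4*z)/4 - 2*exp(k*z)/k


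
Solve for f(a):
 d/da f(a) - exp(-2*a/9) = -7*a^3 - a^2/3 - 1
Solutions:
 f(a) = C1 - 7*a^4/4 - a^3/9 - a - 9*exp(-2*a/9)/2


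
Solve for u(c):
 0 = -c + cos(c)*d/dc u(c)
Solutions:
 u(c) = C1 + Integral(c/cos(c), c)


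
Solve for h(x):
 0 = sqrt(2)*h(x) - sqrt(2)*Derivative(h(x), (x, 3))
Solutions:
 h(x) = C3*exp(x) + (C1*sin(sqrt(3)*x/2) + C2*cos(sqrt(3)*x/2))*exp(-x/2)


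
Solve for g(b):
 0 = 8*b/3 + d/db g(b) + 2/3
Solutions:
 g(b) = C1 - 4*b^2/3 - 2*b/3


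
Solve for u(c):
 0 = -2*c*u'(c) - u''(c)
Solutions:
 u(c) = C1 + C2*erf(c)


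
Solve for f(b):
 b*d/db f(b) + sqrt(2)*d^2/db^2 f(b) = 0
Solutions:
 f(b) = C1 + C2*erf(2^(1/4)*b/2)


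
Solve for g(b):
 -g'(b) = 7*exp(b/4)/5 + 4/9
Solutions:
 g(b) = C1 - 4*b/9 - 28*exp(b/4)/5


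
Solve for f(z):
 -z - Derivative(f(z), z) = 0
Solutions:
 f(z) = C1 - z^2/2


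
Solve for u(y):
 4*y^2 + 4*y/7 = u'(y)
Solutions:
 u(y) = C1 + 4*y^3/3 + 2*y^2/7


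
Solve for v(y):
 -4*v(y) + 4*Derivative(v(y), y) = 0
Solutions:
 v(y) = C1*exp(y)


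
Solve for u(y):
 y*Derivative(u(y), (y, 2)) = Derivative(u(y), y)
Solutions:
 u(y) = C1 + C2*y^2


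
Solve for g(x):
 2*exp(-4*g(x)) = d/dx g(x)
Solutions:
 g(x) = log(-I*(C1 + 8*x)^(1/4))
 g(x) = log(I*(C1 + 8*x)^(1/4))
 g(x) = log(-(C1 + 8*x)^(1/4))
 g(x) = log(C1 + 8*x)/4


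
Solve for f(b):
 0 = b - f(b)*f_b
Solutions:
 f(b) = -sqrt(C1 + b^2)
 f(b) = sqrt(C1 + b^2)


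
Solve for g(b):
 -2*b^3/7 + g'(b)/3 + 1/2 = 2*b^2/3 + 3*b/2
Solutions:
 g(b) = C1 + 3*b^4/14 + 2*b^3/3 + 9*b^2/4 - 3*b/2


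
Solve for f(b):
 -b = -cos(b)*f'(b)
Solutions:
 f(b) = C1 + Integral(b/cos(b), b)


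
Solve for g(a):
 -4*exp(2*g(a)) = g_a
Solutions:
 g(a) = log(-sqrt(-1/(C1 - 4*a))) - log(2)/2
 g(a) = log(-1/(C1 - 4*a))/2 - log(2)/2


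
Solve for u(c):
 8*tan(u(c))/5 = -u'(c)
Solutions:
 u(c) = pi - asin(C1*exp(-8*c/5))
 u(c) = asin(C1*exp(-8*c/5))


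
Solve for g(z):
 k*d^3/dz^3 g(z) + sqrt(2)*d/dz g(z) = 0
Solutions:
 g(z) = C1 + C2*exp(-2^(1/4)*z*sqrt(-1/k)) + C3*exp(2^(1/4)*z*sqrt(-1/k))


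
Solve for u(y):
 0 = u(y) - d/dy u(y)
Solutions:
 u(y) = C1*exp(y)


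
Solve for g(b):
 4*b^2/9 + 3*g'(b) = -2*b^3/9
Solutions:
 g(b) = C1 - b^4/54 - 4*b^3/81


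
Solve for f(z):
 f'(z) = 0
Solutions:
 f(z) = C1


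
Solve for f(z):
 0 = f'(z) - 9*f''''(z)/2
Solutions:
 f(z) = C1 + C4*exp(6^(1/3)*z/3) + (C2*sin(2^(1/3)*3^(5/6)*z/6) + C3*cos(2^(1/3)*3^(5/6)*z/6))*exp(-6^(1/3)*z/6)


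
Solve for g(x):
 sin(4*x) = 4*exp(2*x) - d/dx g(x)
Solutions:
 g(x) = C1 + 2*exp(2*x) + cos(4*x)/4


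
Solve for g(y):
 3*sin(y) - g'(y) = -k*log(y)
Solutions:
 g(y) = C1 + k*y*(log(y) - 1) - 3*cos(y)


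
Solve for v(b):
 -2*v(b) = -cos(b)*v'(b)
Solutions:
 v(b) = C1*(sin(b) + 1)/(sin(b) - 1)


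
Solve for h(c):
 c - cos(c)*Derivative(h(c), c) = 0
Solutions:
 h(c) = C1 + Integral(c/cos(c), c)


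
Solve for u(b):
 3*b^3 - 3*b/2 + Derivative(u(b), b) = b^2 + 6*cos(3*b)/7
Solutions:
 u(b) = C1 - 3*b^4/4 + b^3/3 + 3*b^2/4 + 2*sin(3*b)/7


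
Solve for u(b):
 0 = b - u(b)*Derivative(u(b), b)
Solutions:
 u(b) = -sqrt(C1 + b^2)
 u(b) = sqrt(C1 + b^2)


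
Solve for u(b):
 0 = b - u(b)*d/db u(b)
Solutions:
 u(b) = -sqrt(C1 + b^2)
 u(b) = sqrt(C1 + b^2)


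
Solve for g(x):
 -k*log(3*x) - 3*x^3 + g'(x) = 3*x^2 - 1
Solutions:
 g(x) = C1 + k*x*log(x) - k*x + k*x*log(3) + 3*x^4/4 + x^3 - x


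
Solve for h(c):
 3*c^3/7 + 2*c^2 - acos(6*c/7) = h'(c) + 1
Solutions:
 h(c) = C1 + 3*c^4/28 + 2*c^3/3 - c*acos(6*c/7) - c + sqrt(49 - 36*c^2)/6


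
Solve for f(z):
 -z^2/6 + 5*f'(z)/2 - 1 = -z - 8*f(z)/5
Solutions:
 f(z) = C1*exp(-16*z/25) + 5*z^2/48 - 365*z/384 + 12965/6144


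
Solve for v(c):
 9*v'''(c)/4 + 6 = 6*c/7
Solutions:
 v(c) = C1 + C2*c + C3*c^2 + c^4/63 - 4*c^3/9


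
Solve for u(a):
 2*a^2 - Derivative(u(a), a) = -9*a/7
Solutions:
 u(a) = C1 + 2*a^3/3 + 9*a^2/14


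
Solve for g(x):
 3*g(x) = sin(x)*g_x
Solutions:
 g(x) = C1*(cos(x) - 1)^(3/2)/(cos(x) + 1)^(3/2)


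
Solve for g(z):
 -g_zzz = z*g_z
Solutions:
 g(z) = C1 + Integral(C2*airyai(-z) + C3*airybi(-z), z)


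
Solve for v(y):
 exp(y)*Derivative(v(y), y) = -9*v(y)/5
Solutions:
 v(y) = C1*exp(9*exp(-y)/5)


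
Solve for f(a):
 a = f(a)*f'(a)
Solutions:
 f(a) = -sqrt(C1 + a^2)
 f(a) = sqrt(C1 + a^2)


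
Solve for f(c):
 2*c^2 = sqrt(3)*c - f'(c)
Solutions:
 f(c) = C1 - 2*c^3/3 + sqrt(3)*c^2/2


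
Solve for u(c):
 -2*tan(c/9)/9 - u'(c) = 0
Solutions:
 u(c) = C1 + 2*log(cos(c/9))


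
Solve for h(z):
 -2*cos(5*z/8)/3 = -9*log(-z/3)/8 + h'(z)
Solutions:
 h(z) = C1 + 9*z*log(-z)/8 - 9*z*log(3)/8 - 9*z/8 - 16*sin(5*z/8)/15


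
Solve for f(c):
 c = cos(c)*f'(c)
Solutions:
 f(c) = C1 + Integral(c/cos(c), c)


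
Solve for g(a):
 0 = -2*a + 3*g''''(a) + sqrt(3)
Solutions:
 g(a) = C1 + C2*a + C3*a^2 + C4*a^3 + a^5/180 - sqrt(3)*a^4/72


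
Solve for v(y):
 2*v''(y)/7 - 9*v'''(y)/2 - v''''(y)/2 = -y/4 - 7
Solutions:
 v(y) = C1 + C2*y + C3*exp(y*(-63 + sqrt(4081))/14) + C4*exp(-y*(63 + sqrt(4081))/14) - 7*y^3/48 - 1225*y^2/64


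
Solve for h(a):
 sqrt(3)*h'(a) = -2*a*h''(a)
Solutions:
 h(a) = C1 + C2*a^(1 - sqrt(3)/2)


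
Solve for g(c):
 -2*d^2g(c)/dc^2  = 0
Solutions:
 g(c) = C1 + C2*c


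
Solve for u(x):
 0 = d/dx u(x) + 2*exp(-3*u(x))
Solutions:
 u(x) = log(C1 - 6*x)/3
 u(x) = log((-3^(1/3) - 3^(5/6)*I)*(C1 - 2*x)^(1/3)/2)
 u(x) = log((-3^(1/3) + 3^(5/6)*I)*(C1 - 2*x)^(1/3)/2)


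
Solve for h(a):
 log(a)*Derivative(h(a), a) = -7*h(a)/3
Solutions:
 h(a) = C1*exp(-7*li(a)/3)


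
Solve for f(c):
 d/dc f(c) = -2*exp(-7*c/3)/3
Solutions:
 f(c) = C1 + 2*exp(-7*c/3)/7


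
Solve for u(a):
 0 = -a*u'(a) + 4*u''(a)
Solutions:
 u(a) = C1 + C2*erfi(sqrt(2)*a/4)


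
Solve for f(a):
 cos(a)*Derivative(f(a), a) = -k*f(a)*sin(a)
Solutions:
 f(a) = C1*exp(k*log(cos(a)))


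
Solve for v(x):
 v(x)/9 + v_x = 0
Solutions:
 v(x) = C1*exp(-x/9)


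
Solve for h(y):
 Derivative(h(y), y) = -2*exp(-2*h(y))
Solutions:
 h(y) = log(-sqrt(C1 - 4*y))
 h(y) = log(C1 - 4*y)/2


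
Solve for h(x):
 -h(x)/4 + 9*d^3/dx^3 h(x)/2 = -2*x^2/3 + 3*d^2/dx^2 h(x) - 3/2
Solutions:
 h(x) = C1*exp(x*(-2^(1/3)*(9*sqrt(145) + 113)^(1/3) - 8*2^(2/3)/(9*sqrt(145) + 113)^(1/3) + 8)/36)*sin(2^(1/3)*sqrt(3)*x*(-(9*sqrt(145) + 113)^(1/3) + 8*2^(1/3)/(9*sqrt(145) + 113)^(1/3))/36) + C2*exp(x*(-2^(1/3)*(9*sqrt(145) + 113)^(1/3) - 8*2^(2/3)/(9*sqrt(145) + 113)^(1/3) + 8)/36)*cos(2^(1/3)*sqrt(3)*x*(-(9*sqrt(145) + 113)^(1/3) + 8*2^(1/3)/(9*sqrt(145) + 113)^(1/3))/36) + C3*exp(x*(8*2^(2/3)/(9*sqrt(145) + 113)^(1/3) + 4 + 2^(1/3)*(9*sqrt(145) + 113)^(1/3))/18) + 8*x^2/3 - 58


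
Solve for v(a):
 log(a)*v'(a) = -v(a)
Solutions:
 v(a) = C1*exp(-li(a))


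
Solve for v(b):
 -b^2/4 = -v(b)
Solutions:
 v(b) = b^2/4


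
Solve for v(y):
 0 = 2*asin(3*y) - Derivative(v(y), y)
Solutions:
 v(y) = C1 + 2*y*asin(3*y) + 2*sqrt(1 - 9*y^2)/3


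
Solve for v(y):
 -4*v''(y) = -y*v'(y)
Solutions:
 v(y) = C1 + C2*erfi(sqrt(2)*y/4)


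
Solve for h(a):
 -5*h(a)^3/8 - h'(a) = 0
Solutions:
 h(a) = -2*sqrt(-1/(C1 - 5*a))
 h(a) = 2*sqrt(-1/(C1 - 5*a))


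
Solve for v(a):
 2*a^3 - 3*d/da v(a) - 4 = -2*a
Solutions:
 v(a) = C1 + a^4/6 + a^2/3 - 4*a/3


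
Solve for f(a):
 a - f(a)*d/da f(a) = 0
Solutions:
 f(a) = -sqrt(C1 + a^2)
 f(a) = sqrt(C1 + a^2)


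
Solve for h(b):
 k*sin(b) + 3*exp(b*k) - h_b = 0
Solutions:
 h(b) = C1 - k*cos(b) + 3*exp(b*k)/k


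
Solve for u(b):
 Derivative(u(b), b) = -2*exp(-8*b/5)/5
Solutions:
 u(b) = C1 + exp(-8*b/5)/4


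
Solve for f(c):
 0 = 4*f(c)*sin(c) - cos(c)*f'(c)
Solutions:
 f(c) = C1/cos(c)^4


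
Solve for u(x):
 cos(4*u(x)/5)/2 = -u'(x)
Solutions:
 x/2 - 5*log(sin(4*u(x)/5) - 1)/8 + 5*log(sin(4*u(x)/5) + 1)/8 = C1


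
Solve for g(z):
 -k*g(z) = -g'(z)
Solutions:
 g(z) = C1*exp(k*z)


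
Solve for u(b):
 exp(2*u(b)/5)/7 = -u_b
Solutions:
 u(b) = 5*log(-sqrt(-1/(C1 - b))) - 5*log(2) + 5*log(70)/2
 u(b) = 5*log(-1/(C1 - b))/2 - 5*log(2) + 5*log(70)/2


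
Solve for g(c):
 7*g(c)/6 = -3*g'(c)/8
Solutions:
 g(c) = C1*exp(-28*c/9)


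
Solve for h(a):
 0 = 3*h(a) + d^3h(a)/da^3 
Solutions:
 h(a) = C3*exp(-3^(1/3)*a) + (C1*sin(3^(5/6)*a/2) + C2*cos(3^(5/6)*a/2))*exp(3^(1/3)*a/2)


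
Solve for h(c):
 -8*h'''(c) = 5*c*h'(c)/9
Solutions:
 h(c) = C1 + Integral(C2*airyai(-15^(1/3)*c/6) + C3*airybi(-15^(1/3)*c/6), c)


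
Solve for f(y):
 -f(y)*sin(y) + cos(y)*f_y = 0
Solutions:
 f(y) = C1/cos(y)


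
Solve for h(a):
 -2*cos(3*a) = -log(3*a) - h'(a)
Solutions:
 h(a) = C1 - a*log(a) - a*log(3) + a + 2*sin(3*a)/3


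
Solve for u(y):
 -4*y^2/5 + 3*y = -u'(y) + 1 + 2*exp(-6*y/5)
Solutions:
 u(y) = C1 + 4*y^3/15 - 3*y^2/2 + y - 5*exp(-6*y/5)/3


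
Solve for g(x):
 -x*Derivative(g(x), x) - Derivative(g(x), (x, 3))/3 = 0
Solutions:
 g(x) = C1 + Integral(C2*airyai(-3^(1/3)*x) + C3*airybi(-3^(1/3)*x), x)


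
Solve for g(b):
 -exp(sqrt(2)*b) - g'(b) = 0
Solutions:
 g(b) = C1 - sqrt(2)*exp(sqrt(2)*b)/2


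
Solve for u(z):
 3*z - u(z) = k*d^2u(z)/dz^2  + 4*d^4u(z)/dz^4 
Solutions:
 u(z) = C1*exp(-sqrt(2)*z*sqrt(-k - sqrt(k^2 - 16))/4) + C2*exp(sqrt(2)*z*sqrt(-k - sqrt(k^2 - 16))/4) + C3*exp(-sqrt(2)*z*sqrt(-k + sqrt(k^2 - 16))/4) + C4*exp(sqrt(2)*z*sqrt(-k + sqrt(k^2 - 16))/4) + 3*z


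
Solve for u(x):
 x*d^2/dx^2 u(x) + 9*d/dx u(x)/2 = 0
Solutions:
 u(x) = C1 + C2/x^(7/2)


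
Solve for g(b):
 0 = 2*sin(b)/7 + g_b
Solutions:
 g(b) = C1 + 2*cos(b)/7


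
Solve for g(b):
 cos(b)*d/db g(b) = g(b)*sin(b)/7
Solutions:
 g(b) = C1/cos(b)^(1/7)


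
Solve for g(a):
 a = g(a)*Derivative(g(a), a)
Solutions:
 g(a) = -sqrt(C1 + a^2)
 g(a) = sqrt(C1 + a^2)


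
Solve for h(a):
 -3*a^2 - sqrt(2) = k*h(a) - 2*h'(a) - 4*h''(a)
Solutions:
 h(a) = C1*exp(a*(sqrt(4*k + 1) - 1)/4) + C2*exp(-a*(sqrt(4*k + 1) + 1)/4) - 3*a^2/k - 12*a/k^2 - sqrt(2)/k - 24/k^2 - 24/k^3


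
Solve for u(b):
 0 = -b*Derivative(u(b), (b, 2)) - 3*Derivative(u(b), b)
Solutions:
 u(b) = C1 + C2/b^2


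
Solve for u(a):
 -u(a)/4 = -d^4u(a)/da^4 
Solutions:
 u(a) = C1*exp(-sqrt(2)*a/2) + C2*exp(sqrt(2)*a/2) + C3*sin(sqrt(2)*a/2) + C4*cos(sqrt(2)*a/2)


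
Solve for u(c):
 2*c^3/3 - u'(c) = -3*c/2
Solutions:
 u(c) = C1 + c^4/6 + 3*c^2/4


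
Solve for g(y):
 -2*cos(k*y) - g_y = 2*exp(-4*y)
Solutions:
 g(y) = C1 + exp(-4*y)/2 - 2*sin(k*y)/k


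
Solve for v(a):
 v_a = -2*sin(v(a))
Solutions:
 v(a) = -acos((-C1 - exp(4*a))/(C1 - exp(4*a))) + 2*pi
 v(a) = acos((-C1 - exp(4*a))/(C1 - exp(4*a)))


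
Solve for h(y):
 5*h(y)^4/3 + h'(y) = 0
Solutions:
 h(y) = (-1 - sqrt(3)*I)*(1/(C1 + 5*y))^(1/3)/2
 h(y) = (-1 + sqrt(3)*I)*(1/(C1 + 5*y))^(1/3)/2
 h(y) = (1/(C1 + 5*y))^(1/3)


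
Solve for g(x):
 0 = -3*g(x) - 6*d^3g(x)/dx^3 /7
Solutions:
 g(x) = C3*exp(-2^(2/3)*7^(1/3)*x/2) + (C1*sin(2^(2/3)*sqrt(3)*7^(1/3)*x/4) + C2*cos(2^(2/3)*sqrt(3)*7^(1/3)*x/4))*exp(2^(2/3)*7^(1/3)*x/4)


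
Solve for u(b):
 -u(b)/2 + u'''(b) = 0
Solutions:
 u(b) = C3*exp(2^(2/3)*b/2) + (C1*sin(2^(2/3)*sqrt(3)*b/4) + C2*cos(2^(2/3)*sqrt(3)*b/4))*exp(-2^(2/3)*b/4)


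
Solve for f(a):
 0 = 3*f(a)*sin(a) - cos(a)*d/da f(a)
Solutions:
 f(a) = C1/cos(a)^3


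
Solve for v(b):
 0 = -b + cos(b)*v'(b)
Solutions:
 v(b) = C1 + Integral(b/cos(b), b)


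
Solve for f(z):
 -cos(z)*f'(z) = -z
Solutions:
 f(z) = C1 + Integral(z/cos(z), z)


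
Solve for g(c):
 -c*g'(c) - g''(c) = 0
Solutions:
 g(c) = C1 + C2*erf(sqrt(2)*c/2)


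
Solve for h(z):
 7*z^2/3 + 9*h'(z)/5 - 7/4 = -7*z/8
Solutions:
 h(z) = C1 - 35*z^3/81 - 35*z^2/144 + 35*z/36


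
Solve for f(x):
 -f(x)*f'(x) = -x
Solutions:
 f(x) = -sqrt(C1 + x^2)
 f(x) = sqrt(C1 + x^2)


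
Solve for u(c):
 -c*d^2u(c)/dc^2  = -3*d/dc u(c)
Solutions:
 u(c) = C1 + C2*c^4


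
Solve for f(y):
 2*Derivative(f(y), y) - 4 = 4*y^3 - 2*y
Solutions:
 f(y) = C1 + y^4/2 - y^2/2 + 2*y


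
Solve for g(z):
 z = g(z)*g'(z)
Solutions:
 g(z) = -sqrt(C1 + z^2)
 g(z) = sqrt(C1 + z^2)


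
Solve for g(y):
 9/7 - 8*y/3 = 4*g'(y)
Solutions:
 g(y) = C1 - y^2/3 + 9*y/28


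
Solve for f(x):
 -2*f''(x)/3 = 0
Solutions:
 f(x) = C1 + C2*x


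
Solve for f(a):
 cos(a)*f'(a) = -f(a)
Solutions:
 f(a) = C1*sqrt(sin(a) - 1)/sqrt(sin(a) + 1)


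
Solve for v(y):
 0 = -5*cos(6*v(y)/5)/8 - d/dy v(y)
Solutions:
 5*y/8 - 5*log(sin(6*v(y)/5) - 1)/12 + 5*log(sin(6*v(y)/5) + 1)/12 = C1


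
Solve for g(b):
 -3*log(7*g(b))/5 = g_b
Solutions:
 5*Integral(1/(log(_y) + log(7)), (_y, g(b)))/3 = C1 - b


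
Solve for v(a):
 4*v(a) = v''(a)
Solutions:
 v(a) = C1*exp(-2*a) + C2*exp(2*a)


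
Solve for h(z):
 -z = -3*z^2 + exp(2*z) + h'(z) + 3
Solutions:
 h(z) = C1 + z^3 - z^2/2 - 3*z - exp(2*z)/2


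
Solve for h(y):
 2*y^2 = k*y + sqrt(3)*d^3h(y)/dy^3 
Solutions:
 h(y) = C1 + C2*y + C3*y^2 - sqrt(3)*k*y^4/72 + sqrt(3)*y^5/90


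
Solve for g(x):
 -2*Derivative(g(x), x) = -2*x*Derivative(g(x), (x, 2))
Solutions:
 g(x) = C1 + C2*x^2


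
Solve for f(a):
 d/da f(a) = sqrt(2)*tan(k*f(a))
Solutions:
 f(a) = Piecewise((-asin(exp(C1*k + sqrt(2)*a*k))/k + pi/k, Ne(k, 0)), (nan, True))
 f(a) = Piecewise((asin(exp(C1*k + sqrt(2)*a*k))/k, Ne(k, 0)), (nan, True))


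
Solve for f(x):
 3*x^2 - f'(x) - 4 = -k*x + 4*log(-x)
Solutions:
 f(x) = C1 + k*x^2/2 + x^3 - 4*x*log(-x)


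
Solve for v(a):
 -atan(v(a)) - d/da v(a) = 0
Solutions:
 Integral(1/atan(_y), (_y, v(a))) = C1 - a


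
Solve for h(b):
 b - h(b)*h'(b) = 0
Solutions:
 h(b) = -sqrt(C1 + b^2)
 h(b) = sqrt(C1 + b^2)


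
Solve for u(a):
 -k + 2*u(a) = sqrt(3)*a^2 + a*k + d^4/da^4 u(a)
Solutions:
 u(a) = C1*exp(-2^(1/4)*a) + C2*exp(2^(1/4)*a) + C3*sin(2^(1/4)*a) + C4*cos(2^(1/4)*a) + sqrt(3)*a^2/2 + a*k/2 + k/2


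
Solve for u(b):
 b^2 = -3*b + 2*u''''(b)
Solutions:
 u(b) = C1 + C2*b + C3*b^2 + C4*b^3 + b^6/720 + b^5/80


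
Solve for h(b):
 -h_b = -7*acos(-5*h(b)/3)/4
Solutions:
 Integral(1/acos(-5*_y/3), (_y, h(b))) = C1 + 7*b/4


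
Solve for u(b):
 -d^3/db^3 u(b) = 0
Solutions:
 u(b) = C1 + C2*b + C3*b^2


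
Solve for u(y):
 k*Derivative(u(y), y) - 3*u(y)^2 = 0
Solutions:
 u(y) = -k/(C1*k + 3*y)


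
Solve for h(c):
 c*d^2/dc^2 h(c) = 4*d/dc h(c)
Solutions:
 h(c) = C1 + C2*c^5


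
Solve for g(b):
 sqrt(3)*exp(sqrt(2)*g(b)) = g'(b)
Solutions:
 g(b) = sqrt(2)*(2*log(-1/(C1 + sqrt(3)*b)) - log(2))/4


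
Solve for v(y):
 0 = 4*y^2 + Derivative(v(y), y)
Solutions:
 v(y) = C1 - 4*y^3/3


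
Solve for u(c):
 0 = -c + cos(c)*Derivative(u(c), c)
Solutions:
 u(c) = C1 + Integral(c/cos(c), c)


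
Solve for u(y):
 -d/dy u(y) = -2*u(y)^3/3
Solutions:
 u(y) = -sqrt(6)*sqrt(-1/(C1 + 2*y))/2
 u(y) = sqrt(6)*sqrt(-1/(C1 + 2*y))/2


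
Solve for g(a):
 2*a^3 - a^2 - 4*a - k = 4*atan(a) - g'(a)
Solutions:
 g(a) = C1 - a^4/2 + a^3/3 + 2*a^2 + a*k + 4*a*atan(a) - 2*log(a^2 + 1)


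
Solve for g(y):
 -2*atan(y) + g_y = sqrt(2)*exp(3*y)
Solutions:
 g(y) = C1 + 2*y*atan(y) + sqrt(2)*exp(3*y)/3 - log(y^2 + 1)


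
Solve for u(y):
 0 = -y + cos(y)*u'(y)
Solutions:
 u(y) = C1 + Integral(y/cos(y), y)


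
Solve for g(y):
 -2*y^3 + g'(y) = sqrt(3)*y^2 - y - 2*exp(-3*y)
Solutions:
 g(y) = C1 + y^4/2 + sqrt(3)*y^3/3 - y^2/2 + 2*exp(-3*y)/3


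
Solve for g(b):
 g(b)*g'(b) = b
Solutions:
 g(b) = -sqrt(C1 + b^2)
 g(b) = sqrt(C1 + b^2)


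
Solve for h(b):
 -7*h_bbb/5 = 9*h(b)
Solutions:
 h(b) = C3*exp(b*(-45^(1/3)*7^(2/3) + 3*21^(2/3)*5^(1/3))/28)*sin(3*3^(1/6)*5^(1/3)*7^(2/3)*b/14) + C4*exp(b*(-45^(1/3)*7^(2/3) + 3*21^(2/3)*5^(1/3))/28)*cos(3*3^(1/6)*5^(1/3)*7^(2/3)*b/14) + C5*exp(-b*(45^(1/3)*7^(2/3) + 3*21^(2/3)*5^(1/3))/28) + (C1*sin(3*3^(1/6)*5^(1/3)*7^(2/3)*b/14) + C2*cos(3*3^(1/6)*5^(1/3)*7^(2/3)*b/14))*exp(45^(1/3)*7^(2/3)*b/14)


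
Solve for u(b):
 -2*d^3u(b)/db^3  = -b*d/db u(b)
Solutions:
 u(b) = C1 + Integral(C2*airyai(2^(2/3)*b/2) + C3*airybi(2^(2/3)*b/2), b)


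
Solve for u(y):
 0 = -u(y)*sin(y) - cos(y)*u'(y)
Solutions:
 u(y) = C1*cos(y)


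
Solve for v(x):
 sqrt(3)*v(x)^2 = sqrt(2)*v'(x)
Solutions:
 v(x) = -2/(C1 + sqrt(6)*x)


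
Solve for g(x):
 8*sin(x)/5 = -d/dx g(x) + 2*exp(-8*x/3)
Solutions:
 g(x) = C1 + 8*cos(x)/5 - 3*exp(-8*x/3)/4


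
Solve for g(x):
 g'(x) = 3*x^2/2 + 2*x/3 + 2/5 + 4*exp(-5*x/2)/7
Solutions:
 g(x) = C1 + x^3/2 + x^2/3 + 2*x/5 - 8*exp(-5*x/2)/35


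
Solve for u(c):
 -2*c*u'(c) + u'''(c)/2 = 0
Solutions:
 u(c) = C1 + Integral(C2*airyai(2^(2/3)*c) + C3*airybi(2^(2/3)*c), c)


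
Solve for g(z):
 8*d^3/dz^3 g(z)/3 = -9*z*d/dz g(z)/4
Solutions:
 g(z) = C1 + Integral(C2*airyai(-3*2^(1/3)*z/4) + C3*airybi(-3*2^(1/3)*z/4), z)


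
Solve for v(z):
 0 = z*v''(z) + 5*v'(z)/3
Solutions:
 v(z) = C1 + C2/z^(2/3)


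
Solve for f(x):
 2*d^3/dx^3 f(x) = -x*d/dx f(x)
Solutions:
 f(x) = C1 + Integral(C2*airyai(-2^(2/3)*x/2) + C3*airybi(-2^(2/3)*x/2), x)


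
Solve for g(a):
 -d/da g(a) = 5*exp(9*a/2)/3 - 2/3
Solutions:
 g(a) = C1 + 2*a/3 - 10*exp(9*a/2)/27


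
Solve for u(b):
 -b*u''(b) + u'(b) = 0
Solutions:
 u(b) = C1 + C2*b^2


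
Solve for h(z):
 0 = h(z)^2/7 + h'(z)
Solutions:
 h(z) = 7/(C1 + z)


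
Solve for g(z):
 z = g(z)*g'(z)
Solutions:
 g(z) = -sqrt(C1 + z^2)
 g(z) = sqrt(C1 + z^2)


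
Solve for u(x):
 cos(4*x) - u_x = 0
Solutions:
 u(x) = C1 + sin(4*x)/4


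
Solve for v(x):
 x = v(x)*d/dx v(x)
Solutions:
 v(x) = -sqrt(C1 + x^2)
 v(x) = sqrt(C1 + x^2)


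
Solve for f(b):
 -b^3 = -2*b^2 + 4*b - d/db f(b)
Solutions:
 f(b) = C1 + b^4/4 - 2*b^3/3 + 2*b^2


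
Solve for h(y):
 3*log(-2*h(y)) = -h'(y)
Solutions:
 Integral(1/(log(-_y) + log(2)), (_y, h(y)))/3 = C1 - y


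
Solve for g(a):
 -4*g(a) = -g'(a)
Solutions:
 g(a) = C1*exp(4*a)


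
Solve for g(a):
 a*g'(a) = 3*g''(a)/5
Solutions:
 g(a) = C1 + C2*erfi(sqrt(30)*a/6)


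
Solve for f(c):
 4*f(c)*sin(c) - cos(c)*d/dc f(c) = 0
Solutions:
 f(c) = C1/cos(c)^4


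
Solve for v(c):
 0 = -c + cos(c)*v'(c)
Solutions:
 v(c) = C1 + Integral(c/cos(c), c)


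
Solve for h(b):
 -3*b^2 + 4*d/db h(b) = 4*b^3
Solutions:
 h(b) = C1 + b^4/4 + b^3/4


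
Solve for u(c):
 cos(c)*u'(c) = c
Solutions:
 u(c) = C1 + Integral(c/cos(c), c)


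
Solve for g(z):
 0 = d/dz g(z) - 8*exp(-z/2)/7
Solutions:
 g(z) = C1 - 16*exp(-z/2)/7


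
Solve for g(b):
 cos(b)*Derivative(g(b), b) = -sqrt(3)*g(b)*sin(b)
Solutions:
 g(b) = C1*cos(b)^(sqrt(3))


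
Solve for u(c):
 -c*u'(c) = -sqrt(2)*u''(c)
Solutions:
 u(c) = C1 + C2*erfi(2^(1/4)*c/2)


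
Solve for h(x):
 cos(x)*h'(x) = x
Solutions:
 h(x) = C1 + Integral(x/cos(x), x)


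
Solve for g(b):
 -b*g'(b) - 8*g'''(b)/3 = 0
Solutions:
 g(b) = C1 + Integral(C2*airyai(-3^(1/3)*b/2) + C3*airybi(-3^(1/3)*b/2), b)


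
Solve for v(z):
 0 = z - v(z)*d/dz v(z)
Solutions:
 v(z) = -sqrt(C1 + z^2)
 v(z) = sqrt(C1 + z^2)


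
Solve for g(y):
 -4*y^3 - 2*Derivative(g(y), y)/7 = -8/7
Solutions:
 g(y) = C1 - 7*y^4/2 + 4*y


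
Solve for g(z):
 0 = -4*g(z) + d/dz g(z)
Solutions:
 g(z) = C1*exp(4*z)


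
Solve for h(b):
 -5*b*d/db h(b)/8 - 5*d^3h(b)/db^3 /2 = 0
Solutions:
 h(b) = C1 + Integral(C2*airyai(-2^(1/3)*b/2) + C3*airybi(-2^(1/3)*b/2), b)


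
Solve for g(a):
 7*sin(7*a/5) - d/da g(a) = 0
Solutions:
 g(a) = C1 - 5*cos(7*a/5)


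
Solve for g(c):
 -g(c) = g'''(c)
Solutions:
 g(c) = C3*exp(-c) + (C1*sin(sqrt(3)*c/2) + C2*cos(sqrt(3)*c/2))*exp(c/2)


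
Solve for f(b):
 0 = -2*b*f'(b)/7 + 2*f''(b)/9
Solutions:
 f(b) = C1 + C2*erfi(3*sqrt(14)*b/14)


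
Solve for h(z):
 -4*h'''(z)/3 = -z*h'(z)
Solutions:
 h(z) = C1 + Integral(C2*airyai(6^(1/3)*z/2) + C3*airybi(6^(1/3)*z/2), z)


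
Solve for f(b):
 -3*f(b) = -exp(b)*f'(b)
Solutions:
 f(b) = C1*exp(-3*exp(-b))


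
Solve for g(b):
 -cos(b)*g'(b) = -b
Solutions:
 g(b) = C1 + Integral(b/cos(b), b)


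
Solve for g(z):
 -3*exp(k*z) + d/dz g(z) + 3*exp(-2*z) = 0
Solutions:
 g(z) = C1 + 3*exp(-2*z)/2 + 3*exp(k*z)/k


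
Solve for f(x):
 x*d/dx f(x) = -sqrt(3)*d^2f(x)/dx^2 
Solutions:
 f(x) = C1 + C2*erf(sqrt(2)*3^(3/4)*x/6)


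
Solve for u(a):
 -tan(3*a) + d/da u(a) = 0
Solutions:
 u(a) = C1 - log(cos(3*a))/3


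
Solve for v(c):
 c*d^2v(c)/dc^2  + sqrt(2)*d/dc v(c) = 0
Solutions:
 v(c) = C1 + C2*c^(1 - sqrt(2))


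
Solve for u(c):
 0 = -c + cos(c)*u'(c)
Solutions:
 u(c) = C1 + Integral(c/cos(c), c)


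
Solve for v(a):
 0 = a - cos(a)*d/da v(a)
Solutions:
 v(a) = C1 + Integral(a/cos(a), a)


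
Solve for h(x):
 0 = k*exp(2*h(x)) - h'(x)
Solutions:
 h(x) = log(-sqrt(-1/(C1 + k*x))) - log(2)/2
 h(x) = log(-1/(C1 + k*x))/2 - log(2)/2


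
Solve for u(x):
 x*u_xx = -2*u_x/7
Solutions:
 u(x) = C1 + C2*x^(5/7)


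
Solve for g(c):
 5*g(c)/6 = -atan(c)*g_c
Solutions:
 g(c) = C1*exp(-5*Integral(1/atan(c), c)/6)


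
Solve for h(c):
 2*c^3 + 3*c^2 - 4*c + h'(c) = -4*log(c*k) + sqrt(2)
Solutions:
 h(c) = C1 - c^4/2 - c^3 + 2*c^2 - 4*c*log(c*k) + c*(sqrt(2) + 4)


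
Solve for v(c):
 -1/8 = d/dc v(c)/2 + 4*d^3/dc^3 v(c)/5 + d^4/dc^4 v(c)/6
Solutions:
 v(c) = C1 + C2*exp(c*(-32 + 128*2^(1/3)/(5*sqrt(36345) + 1399)^(1/3) + 2^(2/3)*(5*sqrt(36345) + 1399)^(1/3))/20)*sin(2^(1/3)*sqrt(3)*c*(-2^(1/3)*(5*sqrt(36345) + 1399)^(1/3) + 128/(5*sqrt(36345) + 1399)^(1/3))/20) + C3*exp(c*(-32 + 128*2^(1/3)/(5*sqrt(36345) + 1399)^(1/3) + 2^(2/3)*(5*sqrt(36345) + 1399)^(1/3))/20)*cos(2^(1/3)*sqrt(3)*c*(-2^(1/3)*(5*sqrt(36345) + 1399)^(1/3) + 128/(5*sqrt(36345) + 1399)^(1/3))/20) + C4*exp(-c*(128*2^(1/3)/(5*sqrt(36345) + 1399)^(1/3) + 16 + 2^(2/3)*(5*sqrt(36345) + 1399)^(1/3))/10) - c/4


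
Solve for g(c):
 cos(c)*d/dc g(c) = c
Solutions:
 g(c) = C1 + Integral(c/cos(c), c)


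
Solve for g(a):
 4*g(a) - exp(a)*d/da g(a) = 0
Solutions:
 g(a) = C1*exp(-4*exp(-a))


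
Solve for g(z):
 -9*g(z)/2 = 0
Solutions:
 g(z) = 0


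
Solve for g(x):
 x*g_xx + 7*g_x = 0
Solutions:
 g(x) = C1 + C2/x^6


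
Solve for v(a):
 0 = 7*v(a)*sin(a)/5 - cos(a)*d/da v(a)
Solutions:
 v(a) = C1/cos(a)^(7/5)


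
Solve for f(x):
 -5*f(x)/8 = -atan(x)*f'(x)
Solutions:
 f(x) = C1*exp(5*Integral(1/atan(x), x)/8)


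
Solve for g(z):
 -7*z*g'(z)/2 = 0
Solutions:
 g(z) = C1


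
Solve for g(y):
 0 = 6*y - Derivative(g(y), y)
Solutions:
 g(y) = C1 + 3*y^2
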